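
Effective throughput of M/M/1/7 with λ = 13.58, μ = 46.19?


ρ = 0.2940; P_K = (1−ρ)ρ^7/(1−ρ^8) = 0.0001341
λ_eff = λ(1 − P_K) = 13.58·(1 − 0.0001341) = 13.58·0.999866 = 13.5782 /hr

Final: 13.5782 /hr


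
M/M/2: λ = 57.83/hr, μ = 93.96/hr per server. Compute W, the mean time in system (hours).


a = 0.6155; ρ = 0.3077; P₀ = 0.529359
Lq = P₀·a^c·ρ/(c!(1−ρ)²) = 0.06438
Wq = Lq/λ = 0.06438/57.83 = 0.001113 hr
W = Wq + 1/μ = 0.001113 + 0.01064 = 0.01176 hr

Final: 0.01176 hr


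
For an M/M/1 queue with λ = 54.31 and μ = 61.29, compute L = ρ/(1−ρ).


ρ = λ/μ = 54.31/61.29 = 0.8861
L = ρ/(1−ρ) = 0.8861/(1 − 0.8861) = 0.8861/0.1139 = 7.7808

Final: 7.7808


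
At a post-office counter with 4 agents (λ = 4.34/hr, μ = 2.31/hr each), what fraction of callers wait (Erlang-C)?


a = λ/μ = 1.8788; ρ = a/4 = 0.4697
P₀ = 0.148633 (from M/M/c formula)
C(c,a) = [a^c/(c!(1−ρ))]·P₀ = [12.45980/(24·0.5303)]·0.148633
= 0.97898·0.148633 = 0.145509

Final: 0.145509


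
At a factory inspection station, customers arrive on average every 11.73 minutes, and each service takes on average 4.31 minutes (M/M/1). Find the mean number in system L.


λ = 60/11.73 = 5.1151 /hr
μ = 60/4.31 = 13.9211 /hr
ρ = λ/μ = 5.1151/13.9211 = 0.3674
L = ρ/(1−ρ) = 0.3674/0.6326 = 0.5809

Final: 0.5809


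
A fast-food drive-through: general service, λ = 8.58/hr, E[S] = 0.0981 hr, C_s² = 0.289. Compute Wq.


ρ = λ·E[S] = 8.58·0.0981 = 0.8417
E[S²] = E[S]²(1+C_s²) = 0.0981²·(1+0.289) = 0.012405
Wq = λ·E[S²]/(2(1−ρ)) = 8.58·0.012405/(2·0.1583) = 0.33617 hr

Final: 0.33617 hr


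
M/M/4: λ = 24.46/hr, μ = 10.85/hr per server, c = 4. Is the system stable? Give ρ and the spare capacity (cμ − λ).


Total capacity cμ = 4·10.85 = 43.40/hr
ρ = λ/(cμ) = 24.46/43.40 = 0.5636
Stable ⇔ ρ < 1: YES
Spare capacity = cμ − λ = 43.40 − 24.46 = 18.94/hr

Final: ρ = 0.5636; stable; margin = 18.94/hr


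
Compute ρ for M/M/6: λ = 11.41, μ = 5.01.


ρ = λ/(cμ) = 11.41/(6·5.01) = 11.41/30.06 = 0.3796

Final: 0.3796


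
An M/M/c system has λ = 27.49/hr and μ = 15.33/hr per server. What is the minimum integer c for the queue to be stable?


Stability requires cμ > λ ⇔ c > λ/μ.
λ/μ = 27.49/15.33 = 1.7932
Minimum integer c = ⌊1.7932⌋ + 1 = 2
Check: 2·15.33 = 30.66 > 27.49, while 1·15.33 = 15.33 ≤ 27.49

Final: 2 servers


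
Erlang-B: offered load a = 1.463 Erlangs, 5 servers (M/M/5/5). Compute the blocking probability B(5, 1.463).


B(c,a) = (a^c/c!) / Σ_{k=0}^{c} a^k/k!
a^5/5! = 0.055852
Σ terms (k=0..5): 1.00000 + 1.46300 + 1.07018 + 0.52189 + 0.19088 + 0.05585 = 4.301812
B = 0.055852/4.301812 = 0.012983

Final: 0.012983


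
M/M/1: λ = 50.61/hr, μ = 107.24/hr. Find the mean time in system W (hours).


W = 1/(μ−λ) = 1/(107.24 − 50.61) = 1/56.63 = 0.01766 hr

Final: 0.01766 hr


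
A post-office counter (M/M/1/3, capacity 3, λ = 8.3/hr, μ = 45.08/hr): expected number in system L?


ρ = 8.3/45.08 = 0.1841
L = ρ[1 − (K+1)ρ^K + Kρ^(K+1)] / [(1−ρ)(1−ρ^(K+1))]
Numerator: 0.1841·(1 − 4·0.006241 + 3·0.001149) = 0.180155
Denominator: (0.8159)·(0.998851) = 0.814945
L = 0.180155/0.814945 = 0.2211

Final: 0.2211


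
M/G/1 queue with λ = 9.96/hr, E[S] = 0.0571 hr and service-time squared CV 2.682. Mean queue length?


ρ = λ·E[S] = 9.96·0.0571 = 0.5687
Lq = ρ²(1+C_s²)/(2(1−ρ)) = 0.3234·(1+2.682)/(2·0.4313)
= 0.3234·3.6820/0.8626 = 1.38064

Final: 1.38064


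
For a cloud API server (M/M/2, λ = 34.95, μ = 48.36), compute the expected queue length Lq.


a = λ/μ = 0.7227; ρ = a/2 = 0.3614
P₀ = 0.469127
Lq = P₀·a^c·ρ / (c!·(1−ρ)²) = 0.469127·0.52230·0.3614/(2·0.40787)
= 0.10854

Final: 0.10854


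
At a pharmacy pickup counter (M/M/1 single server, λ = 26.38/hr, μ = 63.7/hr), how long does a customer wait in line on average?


ρ = 26.38/63.7 = 0.4141
Wq = ρ/(μ−λ) = 0.4141/(63.7 − 26.38) = 0.4141/37.32 = 0.01110 hr

Final: 0.01110 hr


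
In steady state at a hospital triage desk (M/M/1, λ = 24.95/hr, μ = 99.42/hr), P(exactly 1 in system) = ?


ρ = 24.95/99.42 = 0.2510
P_n = (1−ρ)·ρ^n = (1 − 0.2510)·0.2510^1 = 0.7490·0.250956 = 0.187977

Final: 0.187977


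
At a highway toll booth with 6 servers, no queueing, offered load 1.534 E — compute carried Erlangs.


B(6,1.534) = 0.003907 (Erlang-B)
Carried load = a(1 − B) = 1.534·(1 − 0.003907) = 1.534·0.996093 = 1.5280 E

Final: 1.5280 Erlangs


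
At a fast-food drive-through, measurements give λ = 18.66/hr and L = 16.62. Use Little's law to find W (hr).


W = L/λ = 16.62/18.66 = 0.8907 hr

Final: 0.8907 hr


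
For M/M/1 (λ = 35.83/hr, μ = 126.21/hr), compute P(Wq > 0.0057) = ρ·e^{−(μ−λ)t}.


ρ = 35.83/126.21 = 0.2839
P(Wq > t) = ρ·e^{−(μ−λ)t} = 0.2839·e^{−0.5152}
= 0.2839·0.597401 = 0.169597

Final: 0.169597


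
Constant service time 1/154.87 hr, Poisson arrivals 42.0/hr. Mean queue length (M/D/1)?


ρ = 42.0/154.87 = 0.2712
M/D/1: Lq = ρ²/(2(1−ρ)) = 0.07355/(2·0.7288) = 0.05046

Final: 0.05046


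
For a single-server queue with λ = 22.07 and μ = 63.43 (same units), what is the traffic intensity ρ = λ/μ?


ρ = λ/μ = 22.07/63.43 = 0.3479

Final: 0.3479


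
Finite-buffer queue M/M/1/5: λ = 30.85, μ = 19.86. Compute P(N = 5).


ρ = λ/μ = 30.85/19.86 = 1.5534
P_K = (1−ρ)ρ^K/(1−ρ^(K+1)) = (-0.5534·9.044397)/(1 − 14.049328)
= -5.004931/-13.049328 = 0.383539

Final: 0.383539


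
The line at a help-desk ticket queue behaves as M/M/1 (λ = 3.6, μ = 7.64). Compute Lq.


ρ = 3.6/7.64 = 0.4712
Lq = ρ²/(1−ρ) = 0.2220/0.5288 = 0.4199

Final: 0.4199


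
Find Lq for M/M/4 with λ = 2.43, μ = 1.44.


a = λ/μ = 1.6875; ρ = a/4 = 0.4219
P₀ = 0.181928
Lq = P₀·a^c·ρ / (c!·(1−ρ)²) = 0.181928·8.10915·0.4219/(24·0.33423)
= 0.07759

Final: 0.07759


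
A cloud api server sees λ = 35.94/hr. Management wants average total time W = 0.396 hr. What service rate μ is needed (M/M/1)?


W = 1/(μ−λ) ⇒ μ − λ = 1/W = 1/0.396 = 2.5253
μ = λ + 1/W = 35.94 + 2.5253 = 38.4653 per hr

Final: 38.4653 /hr


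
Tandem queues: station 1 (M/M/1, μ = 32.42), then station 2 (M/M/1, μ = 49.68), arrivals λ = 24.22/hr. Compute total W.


Each node sees arrival rate λ = 24.22/hr (tandem ⇒ throughput preserved).
W₁ = 1/(μ₁−λ) = 1/(32.42−24.22) = 0.12195 hr
W₂ = 1/(μ₂−λ) = 1/(49.68−24.22) = 0.03928 hr
W_total = W₁ + W₂ = 0.12195 + 0.03928 = 0.16123 hr

Final: 0.16123 hr


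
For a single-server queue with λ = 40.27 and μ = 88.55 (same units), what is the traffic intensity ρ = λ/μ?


ρ = λ/μ = 40.27/88.55 = 0.4548

Final: 0.4548


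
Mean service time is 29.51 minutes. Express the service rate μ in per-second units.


μ = 1/(service time) in consistent units.
1 second = 0.0166667 min, so μ = 0.0166667/29.51 = 0.0005648 per second

Final: 0.0005648 /sec


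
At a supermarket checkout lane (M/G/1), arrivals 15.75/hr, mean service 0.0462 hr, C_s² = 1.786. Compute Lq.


ρ = λ·E[S] = 15.75·0.0462 = 0.7277
Lq = ρ²(1+C_s²)/(2(1−ρ)) = 0.5295·(1+1.786)/(2·0.2723)
= 0.5295·2.7860/0.5447 = 2.70813

Final: 2.70813


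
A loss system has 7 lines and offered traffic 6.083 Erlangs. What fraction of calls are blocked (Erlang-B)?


B(c,a) = (a^c/c!) / Σ_{k=0}^{c} a^k/k!
a^7/7! = 61.149679
Σ terms (k=0..7): 1.00000 + 6.08300 + 18.50144 + 37.51476 + 57.05057 + 69.40773 + 70.36787 + 61.14968 = 321.075059
B = 61.149679/321.075059 = 0.190453

Final: 0.190453


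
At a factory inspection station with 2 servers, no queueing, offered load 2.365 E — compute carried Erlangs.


B(2,2.365) = 0.453877 (Erlang-B)
Carried load = a(1 − B) = 2.365·(1 − 0.453877) = 2.365·0.546123 = 1.2916 E

Final: 1.2916 Erlangs


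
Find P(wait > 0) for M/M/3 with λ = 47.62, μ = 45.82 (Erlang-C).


a = λ/μ = 1.0393; ρ = a/3 = 0.3464
P₀ = 0.348967 (from M/M/c formula)
C(c,a) = [a^c/(c!(1−ρ))]·P₀ = [1.12254/(6·0.6536)]·0.348967
= 0.28626·0.348967 = 0.099895

Final: 0.099895


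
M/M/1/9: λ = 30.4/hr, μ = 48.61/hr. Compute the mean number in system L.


ρ = 30.4/48.61 = 0.6254
L = ρ[1 − (K+1)ρ^K + Kρ^(K+1)] / [(1−ρ)(1−ρ^(K+1))]
Numerator: 0.6254·(1 − 10·0.014633 + 9·0.009151) = 0.585381
Denominator: (0.3746)·(0.990849) = 0.371186
L = 0.585381/0.371186 = 1.5771

Final: 1.5771


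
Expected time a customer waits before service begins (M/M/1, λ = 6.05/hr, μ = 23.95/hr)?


ρ = 6.05/23.95 = 0.2526
Wq = ρ/(μ−λ) = 0.2526/(23.95 − 6.05) = 0.2526/17.90 = 0.01411 hr

Final: 0.01411 hr


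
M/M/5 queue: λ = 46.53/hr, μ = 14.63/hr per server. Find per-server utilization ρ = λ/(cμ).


ρ = λ/(cμ) = 46.53/(5·14.63) = 46.53/73.15 = 0.6361

Final: 0.6361


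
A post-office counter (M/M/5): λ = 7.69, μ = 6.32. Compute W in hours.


a = 1.2168; ρ = 0.2434; P₀ = 0.296034
Lq = P₀·a^c·ρ/(c!(1−ρ)²) = 0.002797
Wq = Lq/λ = 0.002797/7.69 = 0.0003637 hr
W = Wq + 1/μ = 0.0003637 + 0.15823 = 0.15859 hr

Final: 0.15859 hr


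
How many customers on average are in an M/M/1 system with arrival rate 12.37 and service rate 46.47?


ρ = λ/μ = 12.37/46.47 = 0.2662
L = ρ/(1−ρ) = 0.2662/(1 − 0.2662) = 0.2662/0.7338 = 0.3628

Final: 0.3628


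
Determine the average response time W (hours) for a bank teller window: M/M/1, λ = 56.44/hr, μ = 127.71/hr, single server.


W = 1/(μ−λ) = 1/(127.71 − 56.44) = 1/71.27 = 0.01403 hr

Final: 0.01403 hr


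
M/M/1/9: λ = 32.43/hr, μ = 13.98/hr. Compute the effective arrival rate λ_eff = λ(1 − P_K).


ρ = 2.3197; P_K = (1−ρ)ρ^9/(1−ρ^10) = 0.569044
λ_eff = λ(1 − P_K) = 32.43·(1 − 0.569044) = 32.43·0.430956 = 13.9759 /hr

Final: 13.9759 /hr


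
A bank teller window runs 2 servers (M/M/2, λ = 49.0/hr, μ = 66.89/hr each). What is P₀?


a = λ/μ = 49.0/66.89 = 0.7325; ρ = a/c = 0.3663
Σ_{k=0}^{1} a^k/k! (terms k=0..1) = 1.00000 + 0.73255 = 1.73255
Tail: a^2/(2!(1−ρ)) = 0.53662/(2·0.6337) = 0.42339
P₀ = 1/(1.73255 + 0.42339) = 1/2.15593 = 0.463836

Final: 0.463836


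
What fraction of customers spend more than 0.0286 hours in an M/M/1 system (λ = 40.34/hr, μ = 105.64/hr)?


W ~ Exponential(μ−λ) for M/M/1.
μ − λ = 105.64 − 40.34 = 65.3000
P(W > t) = e^{−(μ−λ)t} = e^{−1.8676} = 0.154497

Final: 0.154497


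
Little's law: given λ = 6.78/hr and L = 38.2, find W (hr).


W = L/λ = 38.2/6.78 = 5.6342 hr

Final: 5.6342 hr


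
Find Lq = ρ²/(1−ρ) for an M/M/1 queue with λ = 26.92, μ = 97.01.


ρ = 26.92/97.01 = 0.2775
Lq = ρ²/(1−ρ) = 0.07700/0.7225 = 0.1066

Final: 0.1066


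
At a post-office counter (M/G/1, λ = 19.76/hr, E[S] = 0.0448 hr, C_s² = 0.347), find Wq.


ρ = λ·E[S] = 19.76·0.0448 = 0.8852
E[S²] = E[S]²(1+C_s²) = 0.0448²·(1+0.347) = 0.002703
Wq = λ·E[S²]/(2(1−ρ)) = 19.76·0.002703/(2·0.1148) = 0.23277 hr

Final: 0.23277 hr


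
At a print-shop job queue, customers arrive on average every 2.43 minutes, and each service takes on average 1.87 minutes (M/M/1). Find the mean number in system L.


λ = 60/2.43 = 24.6914 /hr
μ = 60/1.87 = 32.0856 /hr
ρ = λ/μ = 24.6914/32.0856 = 0.7695
L = ρ/(1−ρ) = 0.7695/0.2305 = 3.3393

Final: 3.3393


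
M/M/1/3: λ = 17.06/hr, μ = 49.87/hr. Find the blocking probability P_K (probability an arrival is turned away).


ρ = λ/μ = 17.06/49.87 = 0.3421
P_K = (1−ρ)ρ^K/(1−ρ^(K+1)) = (0.6579·0.040033)/(1 − 0.013695)
= 0.026338/0.986305 = 0.026704

Final: 0.026704


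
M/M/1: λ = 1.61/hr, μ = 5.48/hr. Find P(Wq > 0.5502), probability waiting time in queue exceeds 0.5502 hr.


ρ = 1.61/5.48 = 0.2938
P(Wq > t) = ρ·e^{−(μ−λ)t} = 0.2938·e^{−2.1293}
= 0.2938·0.118924 = 0.034939

Final: 0.034939


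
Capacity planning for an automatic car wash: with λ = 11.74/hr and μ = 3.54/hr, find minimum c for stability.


Stability requires cμ > λ ⇔ c > λ/μ.
λ/μ = 11.74/3.54 = 3.3164
Minimum integer c = ⌊3.3164⌋ + 1 = 4
Check: 4·3.54 = 14.16 > 11.74, while 3·3.54 = 10.62 ≤ 11.74

Final: 4 servers


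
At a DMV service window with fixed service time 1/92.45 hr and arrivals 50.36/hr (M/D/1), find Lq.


ρ = 50.36/92.45 = 0.5447
M/D/1: Lq = ρ²/(2(1−ρ)) = 0.2967/(2·0.4553) = 0.32588

Final: 0.32588


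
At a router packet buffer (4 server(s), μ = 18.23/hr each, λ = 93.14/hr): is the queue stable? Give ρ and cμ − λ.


Total capacity cμ = 4·18.23 = 72.92/hr
ρ = λ/(cμ) = 93.14/72.92 = 1.2773
Stable ⇔ ρ < 1: NO
Spare capacity = cμ − λ = 72.92 − 93.14 = -20.22/hr

Final: ρ = 1.2773; unstable; margin = -20.22/hr


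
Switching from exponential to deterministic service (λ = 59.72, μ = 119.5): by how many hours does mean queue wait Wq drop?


ρ = 59.72/119.5 = 0.4997
Wq(M/M/1) = ρ/(μ−λ) = 0.4997/59.78 = 0.008360 hr
Wq(M/D/1) = ρ/(2(μ−λ)) = 0.004180 hr
Savings = 0.008360 − 0.004180 = 0.004180 hr

Final: 0.004180 hr


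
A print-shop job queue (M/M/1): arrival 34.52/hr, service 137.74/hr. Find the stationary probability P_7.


ρ = 34.52/137.74 = 0.2506
P_n = (1−ρ)·ρ^n = (1 − 0.2506)·0.2506^7 = 0.7494·0.00006210 = 0.00004653

Final: 0.00004653


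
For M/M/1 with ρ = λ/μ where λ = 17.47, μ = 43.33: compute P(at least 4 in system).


ρ = 17.47/43.33 = 0.4032
P(N ≥ n) = ρ^n = 0.4032^4 = 0.026425

Final: 0.026425


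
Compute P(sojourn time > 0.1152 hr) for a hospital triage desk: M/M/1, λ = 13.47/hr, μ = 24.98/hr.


W ~ Exponential(μ−λ) for M/M/1.
μ − λ = 24.98 − 13.47 = 11.5100
P(W > t) = e^{−(μ−λ)t} = e^{−1.3260} = 0.265550

Final: 0.265550


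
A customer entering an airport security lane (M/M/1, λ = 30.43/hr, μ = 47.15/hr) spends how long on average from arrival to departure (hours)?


W = 1/(μ−λ) = 1/(47.15 − 30.43) = 1/16.72 = 0.05981 hr

Final: 0.05981 hr


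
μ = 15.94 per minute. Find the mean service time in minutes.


Mean service time = 1/μ = 1/15.94 minute = 0.06274 minute
In minutes: 0.06274 × 1 = 0.06274 min

Final: 0.06274 min


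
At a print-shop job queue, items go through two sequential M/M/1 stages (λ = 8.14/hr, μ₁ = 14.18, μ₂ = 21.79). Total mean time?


Each node sees arrival rate λ = 8.14/hr (tandem ⇒ throughput preserved).
W₁ = 1/(μ₁−λ) = 1/(14.18−8.14) = 0.16556 hr
W₂ = 1/(μ₂−λ) = 1/(21.79−8.14) = 0.07326 hr
W_total = W₁ + W₂ = 0.16556 + 0.07326 = 0.23882 hr

Final: 0.23882 hr


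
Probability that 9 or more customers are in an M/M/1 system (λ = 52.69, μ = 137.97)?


ρ = 52.69/137.97 = 0.3819
P(N ≥ n) = ρ^n = 0.3819^9 = 0.0001728

Final: 0.0001728


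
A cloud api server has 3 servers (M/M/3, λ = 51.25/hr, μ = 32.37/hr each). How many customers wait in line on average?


a = λ/μ = 1.5833; ρ = a/3 = 0.5278
P₀ = 0.190939
Lq = P₀·a^c·ρ / (c!·(1−ρ)²) = 0.190939·3.96875·0.5278/(6·0.22302)
= 0.29887

Final: 0.29887


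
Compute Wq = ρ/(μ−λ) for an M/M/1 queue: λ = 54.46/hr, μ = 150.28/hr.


ρ = 54.46/150.28 = 0.3624
Wq = ρ/(μ−λ) = 0.3624/(150.28 − 54.46) = 0.3624/95.82 = 0.003782 hr

Final: 0.003782 hr


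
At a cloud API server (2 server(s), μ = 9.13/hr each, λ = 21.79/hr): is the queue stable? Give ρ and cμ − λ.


Total capacity cμ = 2·9.13 = 18.26/hr
ρ = λ/(cμ) = 21.79/18.26 = 1.1933
Stable ⇔ ρ < 1: NO
Spare capacity = cμ − λ = 18.26 − 21.79 = -3.53/hr

Final: ρ = 1.1933; unstable; margin = -3.53/hr


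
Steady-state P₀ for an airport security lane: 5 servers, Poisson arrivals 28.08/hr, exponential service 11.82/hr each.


a = λ/μ = 28.08/11.82 = 2.3756; ρ = a/c = 0.4751
Σ_{k=0}^{4} a^k/k! (terms k=0..4) = 1.00000 + 2.37563 + 2.82182 + 2.23454 + 1.32711 = 9.75910
Tail: a^5/(5!(1−ρ)) = 75.66554/(120·0.5249) = 1.20133
P₀ = 1/(9.75910 + 1.20133) = 1/10.96043 = 0.091237

Final: 0.091237


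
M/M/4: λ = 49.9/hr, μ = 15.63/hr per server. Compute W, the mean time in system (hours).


a = 3.1926; ρ = 0.7981; P₀ = 0.027657
Lq = P₀·a^c·ρ/(c!(1−ρ)²) = 2.34513
Wq = Lq/λ = 2.34513/49.9 = 0.04700 hr
W = Wq + 1/μ = 0.04700 + 0.06398 = 0.11098 hr

Final: 0.11098 hr


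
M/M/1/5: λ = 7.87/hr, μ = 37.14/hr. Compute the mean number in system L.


ρ = 7.87/37.14 = 0.2119
L = ρ[1 − (K+1)ρ^K + Kρ^(K+1)] / [(1−ρ)(1−ρ^(K+1))]
Numerator: 0.2119·(1 − 6·0.0004272 + 5·0.00009053) = 0.211454
Denominator: (0.7881)·(0.999909) = 0.788028
L = 0.211454/0.788028 = 0.2683

Final: 0.2683


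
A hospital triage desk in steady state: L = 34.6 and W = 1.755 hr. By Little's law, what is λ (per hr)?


λ = L/W = 34.6/1.755 = 19.7151 /hr

Final: 19.7151 /hr


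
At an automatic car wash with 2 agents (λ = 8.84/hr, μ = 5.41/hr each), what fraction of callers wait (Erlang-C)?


a = λ/μ = 1.6340; ρ = a/2 = 0.8170
P₀ = 0.100712 (from M/M/c formula)
C(c,a) = [a^c/(c!(1−ρ))]·P₀ = [2.66999/(2·0.1830)]·0.100712
= 7.29528·0.100712 = 0.734723

Final: 0.734723


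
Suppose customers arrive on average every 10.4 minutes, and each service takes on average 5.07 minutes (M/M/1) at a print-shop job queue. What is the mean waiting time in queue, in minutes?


λ = 60/10.4 = 5.7692 /hr
μ = 60/5.07 = 11.8343 /hr
ρ = λ/μ = 5.7692/11.8343 = 0.4875
Wq = ρ/(μ−λ) = 0.4875/(11.8343−5.7692) = 0.08038 hr
In minutes: 0.08038·60 = 4.823 min

Final: 4.823 min


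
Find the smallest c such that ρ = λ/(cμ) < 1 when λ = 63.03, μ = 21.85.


Stability requires cμ > λ ⇔ c > λ/μ.
λ/μ = 63.03/21.85 = 2.8847
Minimum integer c = ⌊2.8847⌋ + 1 = 3
Check: 3·21.85 = 65.55 > 63.03, while 2·21.85 = 43.70 ≤ 63.03

Final: 3 servers


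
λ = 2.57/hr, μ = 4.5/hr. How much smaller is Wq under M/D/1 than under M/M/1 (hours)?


ρ = 2.57/4.5 = 0.5711
Wq(M/M/1) = ρ/(μ−λ) = 0.5711/1.93 = 0.29591 hr
Wq(M/D/1) = ρ/(2(μ−λ)) = 0.14796 hr
Savings = 0.29591 − 0.14796 = 0.14796 hr

Final: 0.14796 hr


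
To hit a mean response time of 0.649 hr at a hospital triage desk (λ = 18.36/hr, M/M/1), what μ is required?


W = 1/(μ−λ) ⇒ μ − λ = 1/W = 1/0.649 = 1.5408
μ = λ + 1/W = 18.36 + 1.5408 = 19.9008 per hr

Final: 19.9008 /hr


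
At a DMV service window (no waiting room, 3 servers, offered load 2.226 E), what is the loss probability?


B(c,a) = (a^c/c!) / Σ_{k=0}^{c} a^k/k!
a^3/3! = 1.838333
Σ terms (k=0..3): 1.00000 + 2.22600 + 2.47754 + 1.83833 = 7.541871
B = 1.838333/7.541871 = 0.243750

Final: 0.243750


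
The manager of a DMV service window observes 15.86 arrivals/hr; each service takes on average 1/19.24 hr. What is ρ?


ρ = λ/μ = 15.86/19.24 = 0.8243

Final: 0.8243


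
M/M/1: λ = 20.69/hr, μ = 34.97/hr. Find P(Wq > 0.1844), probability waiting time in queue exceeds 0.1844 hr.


ρ = 20.69/34.97 = 0.5916
P(Wq > t) = ρ·e^{−(μ−λ)t} = 0.5916·e^{−2.6332}
= 0.5916·0.071846 = 0.042508

Final: 0.042508


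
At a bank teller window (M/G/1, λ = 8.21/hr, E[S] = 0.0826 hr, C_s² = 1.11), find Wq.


ρ = λ·E[S] = 8.21·0.0826 = 0.6781
E[S²] = E[S]²(1+C_s²) = 0.0826²·(1+1.11) = 0.014396
Wq = λ·E[S²]/(2(1−ρ)) = 8.21·0.014396/(2·0.3219) = 0.18361 hr

Final: 0.18361 hr


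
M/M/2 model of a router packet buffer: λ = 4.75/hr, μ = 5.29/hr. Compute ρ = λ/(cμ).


ρ = λ/(cμ) = 4.75/(2·5.29) = 4.75/10.58 = 0.4490

Final: 0.4490


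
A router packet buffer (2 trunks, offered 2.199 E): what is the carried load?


B(2,2.199) = 0.430459 (Erlang-B)
Carried load = a(1 − B) = 2.199·(1 − 0.430459) = 2.199·0.569541 = 1.2524 E

Final: 1.2524 Erlangs


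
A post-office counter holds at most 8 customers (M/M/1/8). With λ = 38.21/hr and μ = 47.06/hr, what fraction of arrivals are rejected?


ρ = λ/μ = 38.21/47.06 = 0.8119
P_K = (1−ρ)ρ^K/(1−ρ^(K+1)) = (0.1881·0.188886)/(1 − 0.153365)
= 0.035522/0.846635 = 0.041956

Final: 0.041956


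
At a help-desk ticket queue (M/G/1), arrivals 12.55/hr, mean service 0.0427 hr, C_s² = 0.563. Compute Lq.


ρ = λ·E[S] = 12.55·0.0427 = 0.5359
Lq = ρ²(1+C_s²)/(2(1−ρ)) = 0.2872·(1+0.563)/(2·0.4641)
= 0.2872·1.5630/0.9282 = 0.48356

Final: 0.48356


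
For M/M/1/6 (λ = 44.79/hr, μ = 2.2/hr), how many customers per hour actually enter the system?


ρ = 20.3591; P_K = (1−ρ)ρ^6/(1−ρ^7) = 0.950882
λ_eff = λ(1 − P_K) = 44.79·(1 − 0.950882) = 44.79·0.049118 = 2.2000 /hr

Final: 2.2000 /hr


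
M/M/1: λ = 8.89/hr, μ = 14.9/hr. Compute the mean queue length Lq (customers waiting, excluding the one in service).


ρ = 8.89/14.9 = 0.5966
Lq = ρ²/(1−ρ) = 0.3560/0.4034 = 0.8826

Final: 0.8826


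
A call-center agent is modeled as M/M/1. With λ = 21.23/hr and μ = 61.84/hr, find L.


ρ = λ/μ = 21.23/61.84 = 0.3433
L = ρ/(1−ρ) = 0.3433/(1 − 0.3433) = 0.3433/0.6567 = 0.5228

Final: 0.5228


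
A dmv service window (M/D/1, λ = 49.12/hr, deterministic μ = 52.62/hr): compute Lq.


ρ = 49.12/52.62 = 0.9335
M/D/1: Lq = ρ²/(2(1−ρ)) = 0.8714/(2·0.06651) = 6.55040

Final: 6.55040


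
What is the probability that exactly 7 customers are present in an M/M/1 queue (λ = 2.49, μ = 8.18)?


ρ = 2.49/8.18 = 0.3044
P_n = (1−ρ)·ρ^n = (1 − 0.3044)·0.3044^7 = 0.6956·0.0002422 = 0.0001685

Final: 0.0001685


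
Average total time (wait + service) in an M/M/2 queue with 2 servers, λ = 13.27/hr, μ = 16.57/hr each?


a = 0.8008; ρ = 0.4004; P₀ = 0.428140
Lq = P₀·a^c·ρ/(c!(1−ρ)²) = 0.15293
Wq = Lq/λ = 0.15293/13.27 = 0.01152 hr
W = Wq + 1/μ = 0.01152 + 0.06035 = 0.07187 hr

Final: 0.07187 hr


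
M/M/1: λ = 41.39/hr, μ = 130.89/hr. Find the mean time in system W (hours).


W = 1/(μ−λ) = 1/(130.89 − 41.39) = 1/89.50 = 0.01117 hr

Final: 0.01117 hr


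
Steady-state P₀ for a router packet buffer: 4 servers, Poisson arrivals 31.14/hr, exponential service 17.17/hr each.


a = λ/μ = 31.14/17.17 = 1.8136; ρ = a/c = 0.4534
Σ_{k=0}^{3} a^k/k! (terms k=0..3) = 1.00000 + 1.81363 + 1.64462 + 0.99425 = 5.45250
Tail: a^4/(4!(1−ρ)) = 10.81915/(24·0.5466) = 0.82474
P₀ = 1/(5.45250 + 0.82474) = 1/6.27724 = 0.159306

Final: 0.159306


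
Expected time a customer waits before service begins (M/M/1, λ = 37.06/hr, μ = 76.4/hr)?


ρ = 37.06/76.4 = 0.4851
Wq = ρ/(μ−λ) = 0.4851/(76.4 − 37.06) = 0.4851/39.34 = 0.01233 hr

Final: 0.01233 hr


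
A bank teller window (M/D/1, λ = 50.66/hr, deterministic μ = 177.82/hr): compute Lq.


ρ = 50.66/177.82 = 0.2849
M/D/1: Lq = ρ²/(2(1−ρ)) = 0.08117/(2·0.7151) = 0.05675

Final: 0.05675


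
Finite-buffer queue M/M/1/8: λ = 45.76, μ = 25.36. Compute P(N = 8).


ρ = λ/μ = 45.76/25.36 = 1.8044
P_K = (1−ρ)ρ^K/(1−ρ^(K+1)) = (-0.8044·112.381321)/(1 − 202.782699)
= -90.401378/-201.782699 = 0.448014

Final: 0.448014


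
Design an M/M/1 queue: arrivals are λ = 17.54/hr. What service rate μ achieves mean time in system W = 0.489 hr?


W = 1/(μ−λ) ⇒ μ − λ = 1/W = 1/0.489 = 2.0450
μ = λ + 1/W = 17.54 + 2.0450 = 19.5850 per hr

Final: 19.5850 /hr


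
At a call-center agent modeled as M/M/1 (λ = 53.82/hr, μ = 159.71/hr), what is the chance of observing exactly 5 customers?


ρ = 53.82/159.71 = 0.3370
P_n = (1−ρ)·ρ^n = (1 − 0.3370)·0.3370^5 = 0.6630·0.004346 = 0.002881

Final: 0.002881


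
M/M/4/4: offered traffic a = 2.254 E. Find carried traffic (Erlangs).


B(4,2.254) = 0.122516 (Erlang-B)
Carried load = a(1 − B) = 2.254·(1 − 0.122516) = 2.254·0.877484 = 1.9778 E

Final: 1.9778 Erlangs


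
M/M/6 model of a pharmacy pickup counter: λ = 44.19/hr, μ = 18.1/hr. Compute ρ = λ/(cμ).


ρ = λ/(cμ) = 44.19/(6·18.1) = 44.19/108.60 = 0.4069

Final: 0.4069


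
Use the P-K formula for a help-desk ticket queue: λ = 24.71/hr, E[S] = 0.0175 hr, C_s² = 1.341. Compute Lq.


ρ = λ·E[S] = 24.71·0.0175 = 0.4324
Lq = ρ²(1+C_s²)/(2(1−ρ)) = 0.1870·(1+1.341)/(2·0.5676)
= 0.1870·2.3410/1.1351 = 0.38563

Final: 0.38563


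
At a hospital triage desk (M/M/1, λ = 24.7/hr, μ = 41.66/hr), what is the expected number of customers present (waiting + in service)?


ρ = λ/μ = 24.7/41.66 = 0.5929
L = ρ/(1−ρ) = 0.5929/(1 − 0.5929) = 0.5929/0.4071 = 1.4564

Final: 1.4564


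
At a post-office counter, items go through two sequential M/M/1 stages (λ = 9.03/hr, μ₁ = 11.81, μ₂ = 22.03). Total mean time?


Each node sees arrival rate λ = 9.03/hr (tandem ⇒ throughput preserved).
W₁ = 1/(μ₁−λ) = 1/(11.81−9.03) = 0.35971 hr
W₂ = 1/(μ₂−λ) = 1/(22.03−9.03) = 0.07692 hr
W_total = W₁ + W₂ = 0.35971 + 0.07692 = 0.43664 hr

Final: 0.43664 hr


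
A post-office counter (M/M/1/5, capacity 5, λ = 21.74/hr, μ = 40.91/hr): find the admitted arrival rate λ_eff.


ρ = 0.5314; P_K = (1−ρ)ρ^5/(1−ρ^6) = 0.020316
λ_eff = λ(1 − P_K) = 21.74·(1 − 0.020316) = 21.74·0.979684 = 21.2983 /hr

Final: 21.2983 /hr


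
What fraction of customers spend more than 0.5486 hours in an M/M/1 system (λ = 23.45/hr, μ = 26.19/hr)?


W ~ Exponential(μ−λ) for M/M/1.
μ − λ = 26.19 − 23.45 = 2.7400
P(W > t) = e^{−(μ−λ)t} = e^{−1.5032} = 0.222425

Final: 0.222425


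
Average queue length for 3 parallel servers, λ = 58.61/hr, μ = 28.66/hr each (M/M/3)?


a = λ/μ = 2.0450; ρ = a/3 = 0.6817
P₀ = 0.104017
Lq = P₀·a^c·ρ / (c!·(1−ρ)²) = 0.104017·8.55237·0.6817/(6·0.10133)
= 0.99738

Final: 0.99738


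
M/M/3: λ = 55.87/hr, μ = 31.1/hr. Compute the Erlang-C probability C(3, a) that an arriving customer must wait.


a = λ/μ = 1.7965; ρ = a/3 = 0.5988
P₀ = 0.146655 (from M/M/c formula)
C(c,a) = [a^c/(c!(1−ρ))]·P₀ = [5.79769/(6·0.4012)]·0.146655
= 2.40860·0.146655 = 0.353235

Final: 0.353235


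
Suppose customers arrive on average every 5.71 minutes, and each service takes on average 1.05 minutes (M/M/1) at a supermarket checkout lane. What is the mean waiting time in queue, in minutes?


λ = 60/5.71 = 10.5079 /hr
μ = 60/1.05 = 57.1429 /hr
ρ = λ/μ = 10.5079/57.1429 = 0.1839
Wq = ρ/(μ−λ) = 0.1839/(57.1429−10.5079) = 0.003943 hr
In minutes: 0.003943·60 = 0.2366 min

Final: 0.2366 min


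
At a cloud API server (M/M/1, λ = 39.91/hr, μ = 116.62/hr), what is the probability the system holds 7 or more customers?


ρ = 39.91/116.62 = 0.3422
P(N ≥ n) = ρ^n = 0.3422^7 = 0.0005497

Final: 0.0005497


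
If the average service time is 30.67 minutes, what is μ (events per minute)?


μ = 1/(service time) in consistent units.
1 minute = 1 min, so μ = 1/30.67 = 0.03261 per minute

Final: 0.03261 /min


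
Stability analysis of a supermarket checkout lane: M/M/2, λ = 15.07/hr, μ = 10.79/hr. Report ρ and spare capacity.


Total capacity cμ = 2·10.79 = 21.58/hr
ρ = λ/(cμ) = 15.07/21.58 = 0.6983
Stable ⇔ ρ < 1: YES
Spare capacity = cμ − λ = 21.58 − 15.07 = 6.51/hr

Final: ρ = 0.6983; stable; margin = 6.51/hr


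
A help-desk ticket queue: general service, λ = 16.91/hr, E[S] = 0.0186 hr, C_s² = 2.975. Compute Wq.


ρ = λ·E[S] = 16.91·0.0186 = 0.3145
E[S²] = E[S]²(1+C_s²) = 0.0186²·(1+2.975) = 0.001375
Wq = λ·E[S²]/(2(1−ρ)) = 16.91·0.001375/(2·0.6855) = 0.01696 hr

Final: 0.01696 hr


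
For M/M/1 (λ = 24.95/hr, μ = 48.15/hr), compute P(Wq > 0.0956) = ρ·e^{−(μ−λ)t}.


ρ = 24.95/48.15 = 0.5182
P(Wq > t) = ρ·e^{−(μ−λ)t} = 0.5182·e^{−2.2179}
= 0.5182·0.108835 = 0.056395

Final: 0.056395


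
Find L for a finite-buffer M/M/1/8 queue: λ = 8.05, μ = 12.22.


ρ = 8.05/12.22 = 0.6588
L = ρ[1 − (K+1)ρ^K + Kρ^(K+1)] / [(1−ρ)(1−ρ^(K+1))]
Numerator: 0.6588·(1 − 9·0.035465 + 8·0.023363) = 0.571615
Denominator: (0.3412)·(0.976637) = 0.333272
L = 0.571615/0.333272 = 1.7152

Final: 1.7152


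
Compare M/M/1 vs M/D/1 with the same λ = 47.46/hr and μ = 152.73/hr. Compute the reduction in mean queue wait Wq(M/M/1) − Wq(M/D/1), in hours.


ρ = 47.46/152.73 = 0.3107
Wq(M/M/1) = ρ/(μ−λ) = 0.3107/105.27 = 0.002952 hr
Wq(M/D/1) = ρ/(2(μ−λ)) = 0.001476 hr
Savings = 0.002952 − 0.001476 = 0.001476 hr

Final: 0.001476 hr


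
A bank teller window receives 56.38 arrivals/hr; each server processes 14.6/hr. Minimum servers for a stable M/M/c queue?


Stability requires cμ > λ ⇔ c > λ/μ.
λ/μ = 56.38/14.6 = 3.8616
Minimum integer c = ⌊3.8616⌋ + 1 = 4
Check: 4·14.6 = 58.40 > 56.38, while 3·14.6 = 43.80 ≤ 56.38

Final: 4 servers


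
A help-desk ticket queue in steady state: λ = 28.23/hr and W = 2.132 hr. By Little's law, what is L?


L = λW = 28.23·2.132 = 60.1864

Final: 60.1864


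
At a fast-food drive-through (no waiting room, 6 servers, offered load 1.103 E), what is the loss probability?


B(c,a) = (a^c/c!) / Σ_{k=0}^{c} a^k/k!
a^6/6! = 0.002501
Σ terms (k=0..6): 1.00000 + 1.10300 + 0.60830 + 0.22365 + 0.06167 + 0.01360 + 0.002501 = 3.012736
B = 0.002501/3.012736 = 0.0008302

Final: 0.0008302


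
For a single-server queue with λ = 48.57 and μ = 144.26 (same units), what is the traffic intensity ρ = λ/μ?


ρ = λ/μ = 48.57/144.26 = 0.3367

Final: 0.3367


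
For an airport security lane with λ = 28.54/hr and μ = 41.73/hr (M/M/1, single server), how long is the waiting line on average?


ρ = 28.54/41.73 = 0.6839
Lq = ρ²/(1−ρ) = 0.4677/0.3161 = 1.4798

Final: 1.4798


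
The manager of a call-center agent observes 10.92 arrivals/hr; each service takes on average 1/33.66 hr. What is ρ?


ρ = λ/μ = 10.92/33.66 = 0.3244

Final: 0.3244


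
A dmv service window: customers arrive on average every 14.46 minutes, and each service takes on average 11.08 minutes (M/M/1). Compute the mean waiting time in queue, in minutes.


λ = 60/14.46 = 4.1494 /hr
μ = 60/11.08 = 5.4152 /hr
ρ = λ/μ = 4.1494/5.4152 = 0.7663
Wq = ρ/(μ−λ) = 0.7663/(5.4152−4.1494) = 0.60536 hr
In minutes: 0.60536·60 = 36.321 min

Final: 36.321 min


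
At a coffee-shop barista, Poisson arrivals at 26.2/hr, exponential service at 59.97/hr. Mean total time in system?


W = 1/(μ−λ) = 1/(59.97 − 26.2) = 1/33.77 = 0.02961 hr

Final: 0.02961 hr


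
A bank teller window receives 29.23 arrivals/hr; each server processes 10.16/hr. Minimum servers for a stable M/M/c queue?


Stability requires cμ > λ ⇔ c > λ/μ.
λ/μ = 29.23/10.16 = 2.8770
Minimum integer c = ⌊2.8770⌋ + 1 = 3
Check: 3·10.16 = 30.48 > 29.23, while 2·10.16 = 20.32 ≤ 29.23

Final: 3 servers


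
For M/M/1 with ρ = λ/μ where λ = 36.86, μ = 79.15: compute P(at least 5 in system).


ρ = 36.86/79.15 = 0.4657
P(N ≥ n) = ρ^n = 0.4657^5 = 0.021904

Final: 0.021904


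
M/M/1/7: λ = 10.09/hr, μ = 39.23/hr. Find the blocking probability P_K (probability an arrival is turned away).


ρ = λ/μ = 10.09/39.23 = 0.2572
P_K = (1−ρ)ρ^K/(1−ρ^(K+1)) = (0.7428·0.00007446)/(1 − 0.00001915)
= 0.00005531/0.999981 = 0.00005531

Final: 0.00005531


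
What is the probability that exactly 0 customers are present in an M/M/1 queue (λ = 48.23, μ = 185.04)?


ρ = 48.23/185.04 = 0.2606
P_n = (1−ρ)·ρ^n = (1 − 0.2606)·0.2606^0 = 0.7394·1.000000 = 0.739354

Final: 0.739354


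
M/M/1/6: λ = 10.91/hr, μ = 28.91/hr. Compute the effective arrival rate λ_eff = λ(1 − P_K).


ρ = 0.3774; P_K = (1−ρ)ρ^6/(1−ρ^7) = 0.001800
λ_eff = λ(1 − P_K) = 10.91·(1 − 0.001800) = 10.91·0.998200 = 10.8904 /hr

Final: 10.8904 /hr


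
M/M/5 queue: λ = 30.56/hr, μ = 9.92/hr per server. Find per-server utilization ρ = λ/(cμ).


ρ = λ/(cμ) = 30.56/(5·9.92) = 30.56/49.60 = 0.6161

Final: 0.6161


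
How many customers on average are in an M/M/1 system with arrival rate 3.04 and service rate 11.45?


ρ = λ/μ = 3.04/11.45 = 0.2655
L = ρ/(1−ρ) = 0.2655/(1 − 0.2655) = 0.2655/0.7345 = 0.3615

Final: 0.3615


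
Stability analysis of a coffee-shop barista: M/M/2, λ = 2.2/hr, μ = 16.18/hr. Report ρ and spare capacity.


Total capacity cμ = 2·16.18 = 32.36/hr
ρ = λ/(cμ) = 2.2/32.36 = 0.06799
Stable ⇔ ρ < 1: YES
Spare capacity = cμ − λ = 32.36 − 2.2 = 30.16/hr

Final: ρ = 0.06799; stable; margin = 30.16/hr


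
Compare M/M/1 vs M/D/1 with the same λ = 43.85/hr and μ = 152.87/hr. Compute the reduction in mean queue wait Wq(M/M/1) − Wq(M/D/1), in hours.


ρ = 43.85/152.87 = 0.2868
Wq(M/M/1) = ρ/(μ−λ) = 0.2868/109.02 = 0.002631 hr
Wq(M/D/1) = ρ/(2(μ−λ)) = 0.001316 hr
Savings = 0.002631 − 0.001316 = 0.001316 hr

Final: 0.001316 hr


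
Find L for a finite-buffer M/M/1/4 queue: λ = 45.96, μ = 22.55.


ρ = 45.96/22.55 = 2.0381
L = ρ[1 − (K+1)ρ^K + Kρ^(K+1)] / [(1−ρ)(1−ρ^(K+1))]
Numerator: 2.0381·(1 − 5·17.255752 + 4·35.169595) = 112.912041
Denominator: (-1.0381)·(-34.169595) = 35.472737
L = 112.912041/35.472737 = 3.1831

Final: 3.1831


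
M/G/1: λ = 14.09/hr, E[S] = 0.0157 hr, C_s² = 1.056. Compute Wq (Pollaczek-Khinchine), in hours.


ρ = λ·E[S] = 14.09·0.0157 = 0.2212
E[S²] = E[S]²(1+C_s²) = 0.0157²·(1+1.056) = 0.0005068
Wq = λ·E[S²]/(2(1−ρ)) = 14.09·0.0005068/(2·0.7788) = 0.004584 hr

Final: 0.004584 hr


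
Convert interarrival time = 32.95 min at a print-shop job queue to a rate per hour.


λ = 1/(interarrival time) in consistent units.
1 hour = 60 min, so λ = 60/32.95 = 1.8209 per hour

Final: 1.8209 /hr


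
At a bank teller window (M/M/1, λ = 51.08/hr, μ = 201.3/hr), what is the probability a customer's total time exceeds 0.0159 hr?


W ~ Exponential(μ−λ) for M/M/1.
μ − λ = 201.3 − 51.08 = 150.2200
P(W > t) = e^{−(μ−λ)t} = e^{−2.3885} = 0.091767

Final: 0.091767


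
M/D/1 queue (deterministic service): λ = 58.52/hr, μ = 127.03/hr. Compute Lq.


ρ = 58.52/127.03 = 0.4607
M/D/1: Lq = ρ²/(2(1−ρ)) = 0.2122/(2·0.5393) = 0.19675

Final: 0.19675


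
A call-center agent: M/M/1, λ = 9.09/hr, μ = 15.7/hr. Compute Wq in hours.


ρ = 9.09/15.7 = 0.5790
Wq = ρ/(μ−λ) = 0.5790/(15.7 − 9.09) = 0.5790/6.61 = 0.08759 hr

Final: 0.08759 hr


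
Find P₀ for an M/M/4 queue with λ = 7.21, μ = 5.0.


a = λ/μ = 7.21/5.0 = 1.4420; ρ = a/c = 0.3605
Σ_{k=0}^{3} a^k/k! (terms k=0..3) = 1.00000 + 1.44200 + 1.03968 + 0.49974 = 3.98142
Tail: a^4/(4!(1−ρ)) = 4.32375/(24·0.6395) = 0.28171
P₀ = 1/(3.98142 + 0.28171) = 1/4.26314 = 0.234569

Final: 0.234569


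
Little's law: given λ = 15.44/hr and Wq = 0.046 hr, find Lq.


Lq = λWq = 15.44·0.046 = 0.7102

Final: 0.7102


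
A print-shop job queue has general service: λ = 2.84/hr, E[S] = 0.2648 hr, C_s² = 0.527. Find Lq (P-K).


ρ = λ·E[S] = 2.84·0.2648 = 0.7520
Lq = ρ²(1+C_s²)/(2(1−ρ)) = 0.5656·(1+0.527)/(2·0.2480)
= 0.5656·1.5270/0.4959 = 1.74135

Final: 1.74135


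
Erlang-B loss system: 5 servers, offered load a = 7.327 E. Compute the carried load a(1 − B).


B(5,7.327) = 0.443497 (Erlang-B)
Carried load = a(1 − B) = 7.327·(1 − 0.443497) = 7.327·0.556503 = 4.0775 E

Final: 4.0775 Erlangs


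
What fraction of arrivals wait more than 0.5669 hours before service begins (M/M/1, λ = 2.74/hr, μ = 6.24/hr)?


ρ = 2.74/6.24 = 0.4391
P(Wq > t) = ρ·e^{−(μ−λ)t} = 0.4391·e^{−1.9841}
= 0.4391·0.137497 = 0.060375

Final: 0.060375


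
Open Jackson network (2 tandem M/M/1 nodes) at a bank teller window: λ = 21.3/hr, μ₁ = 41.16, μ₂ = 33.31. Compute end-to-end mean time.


Each node sees arrival rate λ = 21.3/hr (tandem ⇒ throughput preserved).
W₁ = 1/(μ₁−λ) = 1/(41.16−21.3) = 0.05035 hr
W₂ = 1/(μ₂−λ) = 1/(33.31−21.3) = 0.08326 hr
W_total = W₁ + W₂ = 0.05035 + 0.08326 = 0.13362 hr

Final: 0.13362 hr


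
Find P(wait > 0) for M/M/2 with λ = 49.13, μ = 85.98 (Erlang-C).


a = λ/μ = 0.5714; ρ = a/2 = 0.2857
P₀ = 0.555566 (from M/M/c formula)
C(c,a) = [a^c/(c!(1−ρ))]·P₀ = [0.32651/(2·0.7143)]·0.555566
= 0.22856·0.555566 = 0.126978

Final: 0.126978


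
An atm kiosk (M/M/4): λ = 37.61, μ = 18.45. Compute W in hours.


a = 2.0385; ρ = 0.5096; P₀ = 0.125076
Lq = P₀·a^c·ρ/(c!(1−ρ)²) = 0.19071
Wq = Lq/λ = 0.19071/37.61 = 0.005071 hr
W = Wq + 1/μ = 0.005071 + 0.05420 = 0.05927 hr

Final: 0.05927 hr


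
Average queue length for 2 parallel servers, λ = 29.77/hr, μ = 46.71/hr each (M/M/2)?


a = λ/μ = 0.6373; ρ = a/2 = 0.3187
P₀ = 0.516682
Lq = P₀·a^c·ρ / (c!·(1−ρ)²) = 0.516682·0.40620·0.3187/(2·0.46421)
= 0.07204

Final: 0.07204


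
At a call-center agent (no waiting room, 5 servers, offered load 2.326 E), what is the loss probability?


B(c,a) = (a^c/c!) / Σ_{k=0}^{c} a^k/k!
a^5/5! = 0.567371
Σ terms (k=0..5): 1.00000 + 2.32600 + 2.70514 + 2.09738 + 1.21963 + 0.56737 = 9.915521
B = 0.567371/9.915521 = 0.057221

Final: 0.057221


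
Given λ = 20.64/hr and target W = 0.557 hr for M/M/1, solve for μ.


W = 1/(μ−λ) ⇒ μ − λ = 1/W = 1/0.557 = 1.7953
μ = λ + 1/W = 20.64 + 1.7953 = 22.4353 per hr

Final: 22.4353 /hr


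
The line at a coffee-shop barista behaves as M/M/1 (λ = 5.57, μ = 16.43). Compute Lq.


ρ = 5.57/16.43 = 0.3390
Lq = ρ²/(1−ρ) = 0.1149/0.6610 = 0.1739

Final: 0.1739


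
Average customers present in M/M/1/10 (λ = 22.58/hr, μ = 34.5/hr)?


ρ = 22.58/34.5 = 0.6545
L = ρ[1 − (K+1)ρ^K + Kρ^(K+1)] / [(1−ρ)(1−ρ^(K+1))]
Numerator: 0.6545·(1 − 11·0.014423 + 10·0.009440) = 0.612439
Denominator: (0.3455)·(0.990560) = 0.342246
L = 0.612439/0.342246 = 1.7895

Final: 1.7895


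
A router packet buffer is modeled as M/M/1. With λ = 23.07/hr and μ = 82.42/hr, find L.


ρ = λ/μ = 23.07/82.42 = 0.2799
L = ρ/(1−ρ) = 0.2799/(1 − 0.2799) = 0.2799/0.7201 = 0.3887

Final: 0.3887


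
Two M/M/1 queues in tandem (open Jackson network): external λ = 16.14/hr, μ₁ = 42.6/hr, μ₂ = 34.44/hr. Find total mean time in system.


Each node sees arrival rate λ = 16.14/hr (tandem ⇒ throughput preserved).
W₁ = 1/(μ₁−λ) = 1/(42.6−16.14) = 0.03779 hr
W₂ = 1/(μ₂−λ) = 1/(34.44−16.14) = 0.05464 hr
W_total = W₁ + W₂ = 0.03779 + 0.05464 = 0.09244 hr

Final: 0.09244 hr


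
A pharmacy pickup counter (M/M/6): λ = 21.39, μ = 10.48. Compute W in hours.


a = 2.0410; ρ = 0.3402; P₀ = 0.129677
Lq = P₀·a^c·ρ/(c!(1−ρ)²) = 0.01017
Wq = Lq/λ = 0.01017/21.39 = 0.0004756 hr
W = Wq + 1/μ = 0.0004756 + 0.09542 = 0.09590 hr

Final: 0.09590 hr


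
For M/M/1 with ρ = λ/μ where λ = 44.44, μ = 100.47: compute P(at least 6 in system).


ρ = 44.44/100.47 = 0.4423
P(N ≥ n) = ρ^n = 0.4423^6 = 0.007489

Final: 0.007489


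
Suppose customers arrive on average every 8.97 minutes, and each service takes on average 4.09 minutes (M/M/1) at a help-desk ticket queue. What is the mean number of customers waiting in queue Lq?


λ = 60/8.97 = 6.6890 /hr
μ = 60/4.09 = 14.6699 /hr
ρ = λ/μ = 6.6890/14.6699 = 0.4560
Lq = ρ²/(1−ρ) = 0.2079/0.5440 = 0.3822

Final: 0.3822


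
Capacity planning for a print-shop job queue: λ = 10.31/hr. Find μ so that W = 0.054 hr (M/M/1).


W = 1/(μ−λ) ⇒ μ − λ = 1/W = 1/0.054 = 18.5185
μ = λ + 1/W = 10.31 + 18.5185 = 28.8285 per hr

Final: 28.8285 /hr


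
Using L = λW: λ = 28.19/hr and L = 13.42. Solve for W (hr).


W = L/λ = 13.42/28.19 = 0.4761 hr

Final: 0.4761 hr


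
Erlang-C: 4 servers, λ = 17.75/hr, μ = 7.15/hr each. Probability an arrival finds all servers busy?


a = λ/μ = 2.4825; ρ = a/4 = 0.6206
P₀ = 0.075271 (from M/M/c formula)
C(c,a) = [a^c/(c!(1−ρ))]·P₀ = [37.98125/(24·0.3794)]·0.075271
= 4.17152·0.075271 = 0.313993

Final: 0.313993
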